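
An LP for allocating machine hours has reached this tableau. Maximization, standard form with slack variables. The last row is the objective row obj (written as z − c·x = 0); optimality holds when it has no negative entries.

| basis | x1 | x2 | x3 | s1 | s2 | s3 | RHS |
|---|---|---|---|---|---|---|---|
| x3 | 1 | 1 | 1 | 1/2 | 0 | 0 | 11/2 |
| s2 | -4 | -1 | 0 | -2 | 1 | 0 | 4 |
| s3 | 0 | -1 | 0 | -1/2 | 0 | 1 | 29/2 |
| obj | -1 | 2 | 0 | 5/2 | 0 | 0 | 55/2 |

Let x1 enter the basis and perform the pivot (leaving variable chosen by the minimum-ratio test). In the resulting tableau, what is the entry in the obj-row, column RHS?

Ratio test on column x1 — row 1: (11/2)/1 = 11/2; row 2: entry -4 ≤ 0; row 3: entry 0 ≤ 0. Minimum is 11/2 at row 1 (x3 leaves); pivot element 1.
Divide row 1 by 1; eliminate column x1 from the other rows.
obj-row update in column RHS: 55/2 − (-1)·(11/2) = 33.

33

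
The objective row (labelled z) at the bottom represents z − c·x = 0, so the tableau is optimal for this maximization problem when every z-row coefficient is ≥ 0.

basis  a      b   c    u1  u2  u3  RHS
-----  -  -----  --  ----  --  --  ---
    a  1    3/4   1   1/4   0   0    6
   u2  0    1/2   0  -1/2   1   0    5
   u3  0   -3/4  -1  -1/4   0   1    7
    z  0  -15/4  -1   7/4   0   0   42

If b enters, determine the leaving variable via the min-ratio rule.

Column b entries and ratios — a: 6/(3/4) = 8; u2: 5/(1/2) = 10; u3: -3/4 ≤ 0, skip.
Smallest ratio is 8 in the row of a, so a leaves.

a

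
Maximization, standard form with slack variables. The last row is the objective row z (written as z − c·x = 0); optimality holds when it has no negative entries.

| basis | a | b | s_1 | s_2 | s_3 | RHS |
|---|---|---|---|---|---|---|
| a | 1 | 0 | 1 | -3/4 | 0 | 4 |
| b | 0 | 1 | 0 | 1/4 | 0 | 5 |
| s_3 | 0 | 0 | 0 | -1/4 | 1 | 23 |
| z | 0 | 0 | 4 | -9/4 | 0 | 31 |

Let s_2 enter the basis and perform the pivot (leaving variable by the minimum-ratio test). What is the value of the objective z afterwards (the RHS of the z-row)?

76

Ratio test on column s_2 — row 1: entry -3/4 ≤ 0; row 2: 5/(1/4) = 20; row 3: entry -1/4 ≤ 0. Minimum is 20 at row 2 (b leaves); pivot element 1/4.
Pivot on row 2; the z-row RHS becomes 31 − (-9/4)·20 = 76.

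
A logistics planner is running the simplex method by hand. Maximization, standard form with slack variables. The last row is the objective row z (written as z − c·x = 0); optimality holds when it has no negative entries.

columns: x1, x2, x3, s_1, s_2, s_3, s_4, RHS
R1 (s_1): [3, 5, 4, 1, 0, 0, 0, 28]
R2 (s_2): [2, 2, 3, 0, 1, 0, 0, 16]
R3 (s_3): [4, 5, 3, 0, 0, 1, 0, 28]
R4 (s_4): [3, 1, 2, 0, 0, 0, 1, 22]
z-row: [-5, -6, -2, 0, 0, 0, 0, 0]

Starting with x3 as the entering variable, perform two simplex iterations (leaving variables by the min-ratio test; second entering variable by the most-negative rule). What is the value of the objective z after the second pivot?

Ratio test on column x3 — row 1: 28/4 = 7; row 2: 16/3 = 16/3; row 3: 28/3 = 28/3; row 4: 22/2 = 11. Minimum is 16/3 at row 2 (s_2 leaves); pivot element 3.
Pivot on row 2; the z-row RHS becomes 0 − (-2)·(16/3) = 32/3.
Next entering variable (most negative z-row entry -14/3): x2.
Ratio test on column x2 — row 1: (20/3)/(7/3) = 20/7; row 2: (16/3)/(2/3) = 8; row 3: 12/3 = 4; row 4: entry -1/3 ≤ 0. Minimum is 20/7 at row 1 (s_1 leaves); pivot element 7/3.
After the second pivot the z-row RHS is 32/3 − (-14/3)·(20/7) = 24.

24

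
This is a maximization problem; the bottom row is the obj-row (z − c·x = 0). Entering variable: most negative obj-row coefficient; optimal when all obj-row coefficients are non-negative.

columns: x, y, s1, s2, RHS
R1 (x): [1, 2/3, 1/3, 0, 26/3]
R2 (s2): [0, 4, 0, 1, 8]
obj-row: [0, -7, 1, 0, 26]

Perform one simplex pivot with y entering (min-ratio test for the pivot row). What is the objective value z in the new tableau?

Ratio test on column y — row 1: (26/3)/(2/3) = 13; row 2: 8/4 = 2. Minimum is 2 at row 2 (s2 leaves); pivot element 4.
Pivot on row 2; the obj-row RHS becomes 26 − (-7)·2 = 40.

40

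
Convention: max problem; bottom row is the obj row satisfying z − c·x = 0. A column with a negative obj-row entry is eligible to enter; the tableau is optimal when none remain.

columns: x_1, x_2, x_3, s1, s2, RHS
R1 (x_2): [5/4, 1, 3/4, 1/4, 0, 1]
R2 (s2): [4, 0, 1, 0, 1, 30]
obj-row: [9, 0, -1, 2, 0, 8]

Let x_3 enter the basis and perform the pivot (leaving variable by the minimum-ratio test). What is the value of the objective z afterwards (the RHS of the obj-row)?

Ratio test on column x_3 — row 1: 1/(3/4) = 4/3; row 2: 30/1 = 30. Minimum is 4/3 at row 1 (x_2 leaves); pivot element 3/4.
Pivot on row 1; the obj-row RHS becomes 8 − (-1)·(4/3) = 28/3.

28/3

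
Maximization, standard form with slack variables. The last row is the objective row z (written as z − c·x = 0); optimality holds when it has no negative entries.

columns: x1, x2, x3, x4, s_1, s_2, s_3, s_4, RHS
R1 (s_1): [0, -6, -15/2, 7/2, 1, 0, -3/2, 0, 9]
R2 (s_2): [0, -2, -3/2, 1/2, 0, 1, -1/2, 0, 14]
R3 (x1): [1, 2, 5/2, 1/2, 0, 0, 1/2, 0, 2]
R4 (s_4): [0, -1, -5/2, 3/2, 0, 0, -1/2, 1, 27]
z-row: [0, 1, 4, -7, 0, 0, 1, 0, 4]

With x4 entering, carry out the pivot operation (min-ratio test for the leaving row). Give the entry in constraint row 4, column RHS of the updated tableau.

Ratio test on column x4 — row 1: 9/(7/2) = 18/7; row 2: 14/(1/2) = 28; row 3: 2/(1/2) = 4; row 4: 27/(3/2) = 18. Minimum is 18/7 at row 1 (s_1 leaves); pivot element 7/2.
Divide row 1 by 7/2; eliminate column x4 from the other rows.
Row 4 update in column RHS: 27 − (3/2)·(18/7) = 162/7.

162/7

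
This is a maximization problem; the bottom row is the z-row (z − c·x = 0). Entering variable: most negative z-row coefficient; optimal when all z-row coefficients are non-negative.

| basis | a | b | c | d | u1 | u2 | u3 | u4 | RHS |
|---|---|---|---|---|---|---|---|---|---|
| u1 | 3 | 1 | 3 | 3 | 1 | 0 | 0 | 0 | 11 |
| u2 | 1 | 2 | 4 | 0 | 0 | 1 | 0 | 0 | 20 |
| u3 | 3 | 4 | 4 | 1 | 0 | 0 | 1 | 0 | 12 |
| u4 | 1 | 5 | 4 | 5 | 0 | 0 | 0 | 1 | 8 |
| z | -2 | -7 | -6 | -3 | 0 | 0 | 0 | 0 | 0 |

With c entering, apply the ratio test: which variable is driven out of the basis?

u4

Column c entries and ratios — u1: 11/3 = 11/3; u2: 20/4 = 5; u3: 12/4 = 3; u4: 8/4 = 2.
Smallest ratio is 2 in the row of u4, so u4 leaves.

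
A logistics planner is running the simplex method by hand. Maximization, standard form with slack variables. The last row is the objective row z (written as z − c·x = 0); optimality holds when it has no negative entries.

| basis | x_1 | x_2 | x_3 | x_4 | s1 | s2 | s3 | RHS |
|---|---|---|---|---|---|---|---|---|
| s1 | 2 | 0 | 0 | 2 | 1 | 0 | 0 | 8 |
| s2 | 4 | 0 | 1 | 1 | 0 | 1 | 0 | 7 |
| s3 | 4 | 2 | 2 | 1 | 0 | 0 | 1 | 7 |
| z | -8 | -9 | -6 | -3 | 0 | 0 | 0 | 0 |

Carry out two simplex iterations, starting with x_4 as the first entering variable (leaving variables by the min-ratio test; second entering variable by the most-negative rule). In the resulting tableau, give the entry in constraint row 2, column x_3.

Ratio test on column x_4 — row 1: 8/2 = 4; row 2: 7/1 = 7; row 3: 7/1 = 7. Minimum is 4 at row 1 (s1 leaves); pivot element 2.
Divide row 1 by 2; eliminate column x_4 from the other rows.
Second iteration: most negative z-row entry is -9 in column x_2, so x_2 enters.
Ratio test on column x_2 — row 1: entry 0 ≤ 0; row 2: entry 0 ≤ 0; row 3: 3/2 = 3/2. Minimum is 3/2 at row 3 (s3 leaves); pivot element 2.
Divide row 3 by 2; eliminate column x_2 from the other rows.
After both pivots, the entry at constraint row 2, column x_3 is 1.

1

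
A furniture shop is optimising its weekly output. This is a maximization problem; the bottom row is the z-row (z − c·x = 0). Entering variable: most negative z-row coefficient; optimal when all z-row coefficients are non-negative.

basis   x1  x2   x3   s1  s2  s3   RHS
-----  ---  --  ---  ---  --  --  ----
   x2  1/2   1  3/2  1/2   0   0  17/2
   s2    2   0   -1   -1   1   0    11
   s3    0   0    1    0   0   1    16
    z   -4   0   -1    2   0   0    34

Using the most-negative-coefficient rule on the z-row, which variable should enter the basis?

x1

Negative z-row entries: x1: -4, x3: -1.
The most negative is -4 in column x1, so x1 enters.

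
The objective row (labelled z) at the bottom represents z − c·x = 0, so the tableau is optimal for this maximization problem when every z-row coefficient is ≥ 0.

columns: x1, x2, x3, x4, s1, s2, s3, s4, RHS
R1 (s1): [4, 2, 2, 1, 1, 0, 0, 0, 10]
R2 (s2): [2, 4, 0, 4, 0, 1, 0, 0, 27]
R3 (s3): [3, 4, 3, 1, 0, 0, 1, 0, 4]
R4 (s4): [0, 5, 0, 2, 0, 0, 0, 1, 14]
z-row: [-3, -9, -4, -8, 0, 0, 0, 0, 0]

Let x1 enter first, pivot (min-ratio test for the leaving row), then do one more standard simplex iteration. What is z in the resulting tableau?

Ratio test on column x1 — row 1: 10/4 = 5/2; row 2: 27/2 = 27/2; row 3: 4/3 = 4/3; row 4: entry 0 ≤ 0. Minimum is 4/3 at row 3 (s3 leaves); pivot element 3.
Pivot on row 3; the z-row RHS becomes 0 − (-3)·(4/3) = 4.
Next entering variable (most negative z-row entry -7): x4.
Ratio test on column x4 — row 1: entry -1/3 ≤ 0; row 2: (73/3)/(10/3) = 73/10; row 3: (4/3)/(1/3) = 4; row 4: 14/2 = 7. Minimum is 4 at row 3 (x1 leaves); pivot element 1/3.
After the second pivot the z-row RHS is 4 − (-7)·4 = 32.

32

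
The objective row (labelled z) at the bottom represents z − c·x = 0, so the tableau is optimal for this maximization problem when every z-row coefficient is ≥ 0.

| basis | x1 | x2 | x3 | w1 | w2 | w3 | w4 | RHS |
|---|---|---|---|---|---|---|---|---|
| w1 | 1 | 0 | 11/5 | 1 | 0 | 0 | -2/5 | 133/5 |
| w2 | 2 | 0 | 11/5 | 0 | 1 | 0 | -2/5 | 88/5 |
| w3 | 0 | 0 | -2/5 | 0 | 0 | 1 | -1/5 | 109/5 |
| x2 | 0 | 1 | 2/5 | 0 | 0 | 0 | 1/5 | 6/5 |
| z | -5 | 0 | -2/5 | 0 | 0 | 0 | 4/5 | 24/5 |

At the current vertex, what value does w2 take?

w2 is basic (row 2); its value is the RHS of that row, 88/5.

88/5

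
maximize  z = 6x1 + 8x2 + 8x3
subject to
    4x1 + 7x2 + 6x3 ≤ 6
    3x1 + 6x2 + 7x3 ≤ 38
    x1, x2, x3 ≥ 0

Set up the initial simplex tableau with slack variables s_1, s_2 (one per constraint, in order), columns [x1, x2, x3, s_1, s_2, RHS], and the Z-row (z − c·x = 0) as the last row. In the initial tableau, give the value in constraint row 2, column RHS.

The RHS of constraint 2 is b_2 = 38.

38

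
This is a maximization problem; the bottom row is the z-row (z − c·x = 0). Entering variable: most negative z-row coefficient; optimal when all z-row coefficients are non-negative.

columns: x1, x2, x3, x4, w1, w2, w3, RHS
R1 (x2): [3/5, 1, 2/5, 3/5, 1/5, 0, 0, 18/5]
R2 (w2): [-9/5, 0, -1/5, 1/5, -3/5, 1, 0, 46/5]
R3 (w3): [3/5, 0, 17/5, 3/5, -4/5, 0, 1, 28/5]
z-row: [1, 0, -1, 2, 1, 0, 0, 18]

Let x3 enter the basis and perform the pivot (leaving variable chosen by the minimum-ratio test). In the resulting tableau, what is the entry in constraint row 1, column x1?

9/17

Ratio test on column x3 — row 1: (18/5)/(2/5) = 9; row 2: entry -1/5 ≤ 0; row 3: (28/5)/(17/5) = 28/17. Minimum is 28/17 at row 3 (w3 leaves); pivot element 17/5.
Divide row 3 by 17/5; eliminate column x3 from the other rows.
Row 1 update in column x1: 3/5 − (2/5)·(3/17) = 9/17.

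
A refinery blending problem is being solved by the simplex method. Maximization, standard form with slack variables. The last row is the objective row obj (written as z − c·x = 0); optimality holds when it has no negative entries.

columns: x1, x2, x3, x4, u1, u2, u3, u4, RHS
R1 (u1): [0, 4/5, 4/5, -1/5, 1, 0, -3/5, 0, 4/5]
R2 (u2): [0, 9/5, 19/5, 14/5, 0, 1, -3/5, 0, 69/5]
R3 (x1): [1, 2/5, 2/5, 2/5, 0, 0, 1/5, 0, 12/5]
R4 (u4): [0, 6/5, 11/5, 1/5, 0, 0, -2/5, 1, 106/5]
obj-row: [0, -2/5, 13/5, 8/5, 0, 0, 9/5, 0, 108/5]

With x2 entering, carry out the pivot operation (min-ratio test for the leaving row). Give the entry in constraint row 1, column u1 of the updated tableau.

5/4

Ratio test on column x2 — row 1: (4/5)/(4/5) = 1; row 2: (69/5)/(9/5) = 23/3; row 3: (12/5)/(2/5) = 6; row 4: (106/5)/(6/5) = 53/3. Minimum is 1 at row 1 (u1 leaves); pivot element 4/5.
Divide row 1 by 4/5; eliminate column x2 from the other rows.
In the new row 1, the u1 entry is the old entry divided by the pivot: 1/(4/5) = 5/4.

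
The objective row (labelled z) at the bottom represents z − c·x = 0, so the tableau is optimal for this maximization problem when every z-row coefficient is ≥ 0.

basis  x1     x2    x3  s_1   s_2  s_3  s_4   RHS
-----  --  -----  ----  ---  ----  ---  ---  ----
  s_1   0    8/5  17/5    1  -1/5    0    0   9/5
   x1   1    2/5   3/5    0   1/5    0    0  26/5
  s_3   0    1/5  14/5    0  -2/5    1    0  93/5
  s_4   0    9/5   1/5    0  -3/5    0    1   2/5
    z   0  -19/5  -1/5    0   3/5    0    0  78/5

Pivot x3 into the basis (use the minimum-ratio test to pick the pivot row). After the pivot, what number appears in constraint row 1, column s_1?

Ratio test on column x3 — row 1: (9/5)/(17/5) = 9/17; row 2: (26/5)/(3/5) = 26/3; row 3: (93/5)/(14/5) = 93/14; row 4: (2/5)/(1/5) = 2. Minimum is 9/17 at row 1 (s_1 leaves); pivot element 17/5.
Divide row 1 by 17/5; eliminate column x3 from the other rows.
In the new row 1, the s_1 entry is the old entry divided by the pivot: 1/(17/5) = 5/17.

5/17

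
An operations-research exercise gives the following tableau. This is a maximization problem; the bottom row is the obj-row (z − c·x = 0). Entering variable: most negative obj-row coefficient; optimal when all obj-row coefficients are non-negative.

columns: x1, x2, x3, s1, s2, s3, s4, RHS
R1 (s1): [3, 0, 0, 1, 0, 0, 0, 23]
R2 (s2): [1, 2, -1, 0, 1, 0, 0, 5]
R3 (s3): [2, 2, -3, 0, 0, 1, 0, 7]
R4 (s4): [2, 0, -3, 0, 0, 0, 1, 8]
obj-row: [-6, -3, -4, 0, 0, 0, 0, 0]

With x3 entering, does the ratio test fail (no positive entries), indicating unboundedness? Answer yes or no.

yes

Every constraint-row entry in column x3 is ≤ 0, so increasing x3 is unbounded.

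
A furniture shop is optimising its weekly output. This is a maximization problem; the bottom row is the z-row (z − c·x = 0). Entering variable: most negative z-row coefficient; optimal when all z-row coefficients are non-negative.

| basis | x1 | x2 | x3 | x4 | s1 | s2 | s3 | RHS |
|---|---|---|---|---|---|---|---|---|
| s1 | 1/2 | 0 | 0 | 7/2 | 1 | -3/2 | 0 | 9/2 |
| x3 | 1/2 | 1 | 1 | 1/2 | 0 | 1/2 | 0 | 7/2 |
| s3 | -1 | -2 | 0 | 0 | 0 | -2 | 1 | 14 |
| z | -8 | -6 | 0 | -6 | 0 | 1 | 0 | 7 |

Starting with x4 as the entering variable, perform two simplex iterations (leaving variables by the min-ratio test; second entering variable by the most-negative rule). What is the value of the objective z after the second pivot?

187/3

Ratio test on column x4 — row 1: (9/2)/(7/2) = 9/7; row 2: (7/2)/(1/2) = 7; row 3: entry 0 ≤ 0. Minimum is 9/7 at row 1 (s1 leaves); pivot element 7/2.
Pivot on row 1; the z-row RHS becomes 7 − (-6)·(9/7) = 103/7.
Next entering variable (most negative z-row entry -50/7): x1.
Ratio test on column x1 — row 1: (9/7)/(1/7) = 9; row 2: (20/7)/(3/7) = 20/3; row 3: entry -1 ≤ 0. Minimum is 20/3 at row 2 (x3 leaves); pivot element 3/7.
After the second pivot the z-row RHS is 103/7 − (-50/7)·(20/3) = 187/3.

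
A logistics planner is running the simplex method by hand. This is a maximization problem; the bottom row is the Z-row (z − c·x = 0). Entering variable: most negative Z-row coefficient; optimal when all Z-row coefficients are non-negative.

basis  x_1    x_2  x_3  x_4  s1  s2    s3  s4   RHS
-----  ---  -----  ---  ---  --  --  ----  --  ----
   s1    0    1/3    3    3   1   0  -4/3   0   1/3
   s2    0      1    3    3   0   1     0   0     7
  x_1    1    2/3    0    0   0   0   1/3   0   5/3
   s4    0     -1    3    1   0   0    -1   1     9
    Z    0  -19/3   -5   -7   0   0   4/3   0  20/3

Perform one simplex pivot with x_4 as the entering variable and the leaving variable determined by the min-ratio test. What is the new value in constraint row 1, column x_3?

Ratio test on column x_4 — row 1: (1/3)/3 = 1/9; row 2: 7/3 = 7/3; row 3: entry 0 ≤ 0; row 4: 9/1 = 9. Minimum is 1/9 at row 1 (s1 leaves); pivot element 3.
Divide row 1 by 3; eliminate column x_4 from the other rows.
In the new row 1, the x_3 entry is the old entry divided by the pivot: 3/3 = 1.

1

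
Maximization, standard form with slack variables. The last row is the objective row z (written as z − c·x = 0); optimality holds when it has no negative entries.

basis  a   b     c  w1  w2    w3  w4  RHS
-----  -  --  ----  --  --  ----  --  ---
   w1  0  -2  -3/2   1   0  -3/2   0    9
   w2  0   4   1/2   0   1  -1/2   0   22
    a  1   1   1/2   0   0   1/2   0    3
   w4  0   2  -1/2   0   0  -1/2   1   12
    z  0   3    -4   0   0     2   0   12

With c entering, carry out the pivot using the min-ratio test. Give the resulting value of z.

Ratio test on column c — row 1: entry -3/2 ≤ 0; row 2: 22/(1/2) = 44; row 3: 3/(1/2) = 6; row 4: entry -1/2 ≤ 0. Minimum is 6 at row 3 (a leaves); pivot element 1/2.
Pivot on row 3; the z-row RHS becomes 12 − (-4)·6 = 36.

36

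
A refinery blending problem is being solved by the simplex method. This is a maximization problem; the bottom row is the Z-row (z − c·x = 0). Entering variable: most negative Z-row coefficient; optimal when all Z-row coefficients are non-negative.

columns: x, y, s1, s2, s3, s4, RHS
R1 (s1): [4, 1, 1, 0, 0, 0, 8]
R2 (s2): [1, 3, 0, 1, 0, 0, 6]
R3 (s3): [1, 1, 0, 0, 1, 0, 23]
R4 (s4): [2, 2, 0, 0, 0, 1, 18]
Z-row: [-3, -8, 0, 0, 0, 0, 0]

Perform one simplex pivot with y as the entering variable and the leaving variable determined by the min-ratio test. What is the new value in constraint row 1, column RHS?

Ratio test on column y — row 1: 8/1 = 8; row 2: 6/3 = 2; row 3: 23/1 = 23; row 4: 18/2 = 9. Minimum is 2 at row 2 (s2 leaves); pivot element 3.
Divide row 2 by 3; eliminate column y from the other rows.
Row 1 update in column RHS: 8 − 1·2 = 6.

6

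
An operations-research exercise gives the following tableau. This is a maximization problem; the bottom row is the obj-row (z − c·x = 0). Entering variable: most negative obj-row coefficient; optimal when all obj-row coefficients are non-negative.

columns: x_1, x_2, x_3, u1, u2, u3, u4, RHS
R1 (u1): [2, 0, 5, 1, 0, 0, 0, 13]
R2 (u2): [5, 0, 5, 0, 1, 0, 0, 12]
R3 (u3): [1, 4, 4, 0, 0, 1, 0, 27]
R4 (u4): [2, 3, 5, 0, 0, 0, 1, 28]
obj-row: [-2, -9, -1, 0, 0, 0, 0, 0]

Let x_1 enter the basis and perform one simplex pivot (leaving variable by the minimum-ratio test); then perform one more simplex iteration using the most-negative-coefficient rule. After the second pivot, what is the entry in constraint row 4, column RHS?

19/4

Ratio test on column x_1 — row 1: 13/2 = 13/2; row 2: 12/5 = 12/5; row 3: 27/1 = 27; row 4: 28/2 = 14. Minimum is 12/5 at row 2 (u2 leaves); pivot element 5.
Divide row 2 by 5; eliminate column x_1 from the other rows.
Second iteration: most negative obj-row entry is -9 in column x_2, so x_2 enters.
Ratio test on column x_2 — row 1: entry 0 ≤ 0; row 2: entry 0 ≤ 0; row 3: (123/5)/4 = 123/20; row 4: (116/5)/3 = 116/15. Minimum is 123/20 at row 3 (u3 leaves); pivot element 4.
Divide row 3 by 4; eliminate column x_2 from the other rows.
After both pivots, the entry at constraint row 4, column RHS is 19/4.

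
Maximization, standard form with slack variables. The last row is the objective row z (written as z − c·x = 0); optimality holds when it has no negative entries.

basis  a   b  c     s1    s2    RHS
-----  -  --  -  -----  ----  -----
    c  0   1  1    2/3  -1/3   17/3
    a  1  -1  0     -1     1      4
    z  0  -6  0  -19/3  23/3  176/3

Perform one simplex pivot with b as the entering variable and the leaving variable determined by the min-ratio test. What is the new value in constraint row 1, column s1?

Ratio test on column b — row 1: (17/3)/1 = 17/3; row 2: entry -1 ≤ 0. Minimum is 17/3 at row 1 (c leaves); pivot element 1.
Divide row 1 by 1; eliminate column b from the other rows.
In the new row 1, the s1 entry is the old entry divided by the pivot: (2/3)/1 = 2/3.

2/3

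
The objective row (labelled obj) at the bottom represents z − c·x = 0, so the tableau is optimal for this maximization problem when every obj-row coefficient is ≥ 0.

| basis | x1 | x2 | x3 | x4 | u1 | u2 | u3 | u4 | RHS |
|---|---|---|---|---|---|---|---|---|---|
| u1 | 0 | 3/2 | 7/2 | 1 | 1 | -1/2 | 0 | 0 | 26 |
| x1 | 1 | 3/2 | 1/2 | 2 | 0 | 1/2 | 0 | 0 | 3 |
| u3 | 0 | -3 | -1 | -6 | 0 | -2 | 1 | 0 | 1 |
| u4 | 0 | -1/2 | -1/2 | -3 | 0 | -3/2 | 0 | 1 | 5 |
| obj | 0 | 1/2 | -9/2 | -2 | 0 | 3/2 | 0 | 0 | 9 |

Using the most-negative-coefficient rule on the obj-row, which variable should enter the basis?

Negative obj-row entries: x3: -9/2, x4: -2.
The most negative is -9/2 in column x3, so x3 enters.

x3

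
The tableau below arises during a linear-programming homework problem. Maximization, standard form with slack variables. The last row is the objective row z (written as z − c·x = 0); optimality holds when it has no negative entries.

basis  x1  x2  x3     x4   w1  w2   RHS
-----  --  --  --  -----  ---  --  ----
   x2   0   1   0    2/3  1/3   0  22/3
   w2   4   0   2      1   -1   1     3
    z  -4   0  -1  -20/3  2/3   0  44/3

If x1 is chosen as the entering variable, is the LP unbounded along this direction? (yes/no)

Column x1 has positive entries in row(s) 2, so the ratio test bounds it — not unbounded.

no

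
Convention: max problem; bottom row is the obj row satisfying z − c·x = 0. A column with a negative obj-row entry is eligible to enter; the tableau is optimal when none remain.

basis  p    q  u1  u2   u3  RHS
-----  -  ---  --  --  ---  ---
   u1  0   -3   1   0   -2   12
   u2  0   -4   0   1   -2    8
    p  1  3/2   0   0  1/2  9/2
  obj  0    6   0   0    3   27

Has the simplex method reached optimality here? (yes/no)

Every obj-row coefficient is ≥ 0, so the tableau is optimal.

yes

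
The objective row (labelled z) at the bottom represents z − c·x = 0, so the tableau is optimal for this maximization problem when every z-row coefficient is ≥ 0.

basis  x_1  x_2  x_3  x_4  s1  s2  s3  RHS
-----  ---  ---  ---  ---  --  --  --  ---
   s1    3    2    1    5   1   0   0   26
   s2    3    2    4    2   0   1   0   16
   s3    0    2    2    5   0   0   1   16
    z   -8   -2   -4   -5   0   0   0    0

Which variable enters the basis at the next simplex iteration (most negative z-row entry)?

x_1

Negative z-row entries: x_1: -8, x_2: -2, x_3: -4, x_4: -5.
The most negative is -8 in column x_1, so x_1 enters.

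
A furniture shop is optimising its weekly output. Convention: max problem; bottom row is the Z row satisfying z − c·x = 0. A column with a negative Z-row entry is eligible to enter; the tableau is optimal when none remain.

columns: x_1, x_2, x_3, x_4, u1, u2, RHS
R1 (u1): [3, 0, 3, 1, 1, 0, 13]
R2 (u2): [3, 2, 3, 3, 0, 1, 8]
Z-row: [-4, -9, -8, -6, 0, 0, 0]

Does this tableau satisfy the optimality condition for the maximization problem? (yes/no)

The Z-row has a negative entry -9 in column x_2, so it is not optimal.

no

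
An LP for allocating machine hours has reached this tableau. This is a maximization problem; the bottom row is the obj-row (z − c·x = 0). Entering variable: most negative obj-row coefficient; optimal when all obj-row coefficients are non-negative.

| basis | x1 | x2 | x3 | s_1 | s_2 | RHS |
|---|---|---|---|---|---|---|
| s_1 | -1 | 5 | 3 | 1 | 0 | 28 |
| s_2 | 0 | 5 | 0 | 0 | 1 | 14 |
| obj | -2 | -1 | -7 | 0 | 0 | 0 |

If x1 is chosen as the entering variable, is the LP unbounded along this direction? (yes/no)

yes

Every constraint-row entry in column x1 is ≤ 0, so increasing x1 is unbounded.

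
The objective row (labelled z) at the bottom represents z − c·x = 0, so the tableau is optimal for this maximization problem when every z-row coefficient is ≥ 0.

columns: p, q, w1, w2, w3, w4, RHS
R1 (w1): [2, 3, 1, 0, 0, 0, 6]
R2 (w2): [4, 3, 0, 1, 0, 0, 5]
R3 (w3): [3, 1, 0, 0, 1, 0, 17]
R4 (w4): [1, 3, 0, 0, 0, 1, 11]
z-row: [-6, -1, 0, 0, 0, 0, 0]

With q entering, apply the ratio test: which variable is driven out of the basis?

w2

Column q entries and ratios — w1: 6/3 = 2; w2: 5/3 = 5/3; w3: 17/1 = 17; w4: 11/3 = 11/3.
Smallest ratio is 5/3 in the row of w2, so w2 leaves.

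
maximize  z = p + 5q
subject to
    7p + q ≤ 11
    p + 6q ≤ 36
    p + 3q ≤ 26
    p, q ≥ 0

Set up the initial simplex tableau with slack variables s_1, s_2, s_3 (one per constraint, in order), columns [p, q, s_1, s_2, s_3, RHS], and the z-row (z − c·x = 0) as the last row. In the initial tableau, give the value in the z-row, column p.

The z-row carries the negated objective coefficients: the p entry is -1.

-1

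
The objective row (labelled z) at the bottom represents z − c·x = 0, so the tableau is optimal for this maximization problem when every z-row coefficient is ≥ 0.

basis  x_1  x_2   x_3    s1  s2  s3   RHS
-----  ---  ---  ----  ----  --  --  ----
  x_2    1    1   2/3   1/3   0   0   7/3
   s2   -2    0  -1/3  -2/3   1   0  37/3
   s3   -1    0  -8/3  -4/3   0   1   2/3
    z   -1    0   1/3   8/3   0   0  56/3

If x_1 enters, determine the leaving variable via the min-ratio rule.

Column x_1 entries and ratios — x_2: (7/3)/1 = 7/3; s2: -2 ≤ 0, skip; s3: -1 ≤ 0, skip.
Smallest ratio is 7/3 in the row of x_2, so x_2 leaves.

x_2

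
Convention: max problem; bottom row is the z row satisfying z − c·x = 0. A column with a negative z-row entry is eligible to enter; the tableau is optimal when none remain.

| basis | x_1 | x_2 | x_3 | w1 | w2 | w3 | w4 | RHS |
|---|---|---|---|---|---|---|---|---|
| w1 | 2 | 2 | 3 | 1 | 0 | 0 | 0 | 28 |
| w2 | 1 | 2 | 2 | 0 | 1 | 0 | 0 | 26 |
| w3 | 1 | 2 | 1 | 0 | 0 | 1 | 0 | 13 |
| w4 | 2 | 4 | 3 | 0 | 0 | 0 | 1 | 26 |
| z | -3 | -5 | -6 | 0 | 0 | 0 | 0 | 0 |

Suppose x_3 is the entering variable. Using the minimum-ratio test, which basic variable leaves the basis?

Column x_3 entries and ratios — w1: 28/3 = 28/3; w2: 26/2 = 13; w3: 13/1 = 13; w4: 26/3 = 26/3.
Smallest ratio is 26/3 in the row of w4, so w4 leaves.

w4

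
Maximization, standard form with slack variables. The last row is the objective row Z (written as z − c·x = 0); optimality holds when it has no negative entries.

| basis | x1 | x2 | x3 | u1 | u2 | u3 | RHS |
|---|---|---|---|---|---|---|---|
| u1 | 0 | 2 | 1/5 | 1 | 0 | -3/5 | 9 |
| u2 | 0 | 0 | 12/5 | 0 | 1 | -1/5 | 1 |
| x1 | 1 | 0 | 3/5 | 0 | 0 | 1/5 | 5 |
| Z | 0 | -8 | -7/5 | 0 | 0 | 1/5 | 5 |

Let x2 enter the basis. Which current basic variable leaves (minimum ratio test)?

Column x2 entries and ratios — u1: 9/2 = 9/2; u2: 0 ≤ 0, skip; x1: 0 ≤ 0, skip.
Smallest ratio is 9/2 in the row of u1, so u1 leaves.

u1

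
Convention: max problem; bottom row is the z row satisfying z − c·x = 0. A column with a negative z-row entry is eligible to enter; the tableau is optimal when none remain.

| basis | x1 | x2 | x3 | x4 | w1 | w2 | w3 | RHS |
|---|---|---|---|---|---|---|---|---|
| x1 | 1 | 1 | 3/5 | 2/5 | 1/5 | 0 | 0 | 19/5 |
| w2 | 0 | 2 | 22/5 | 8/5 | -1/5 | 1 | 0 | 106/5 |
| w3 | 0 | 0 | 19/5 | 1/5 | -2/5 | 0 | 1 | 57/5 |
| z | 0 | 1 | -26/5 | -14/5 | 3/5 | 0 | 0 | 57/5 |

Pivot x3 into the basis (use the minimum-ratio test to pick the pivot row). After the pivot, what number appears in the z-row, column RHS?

27

Ratio test on column x3 — row 1: (19/5)/(3/5) = 19/3; row 2: (106/5)/(22/5) = 53/11; row 3: (57/5)/(19/5) = 3. Minimum is 3 at row 3 (w3 leaves); pivot element 19/5.
Divide row 3 by 19/5; eliminate column x3 from the other rows.
z-row update in column RHS: 57/5 − (-26/5)·3 = 27.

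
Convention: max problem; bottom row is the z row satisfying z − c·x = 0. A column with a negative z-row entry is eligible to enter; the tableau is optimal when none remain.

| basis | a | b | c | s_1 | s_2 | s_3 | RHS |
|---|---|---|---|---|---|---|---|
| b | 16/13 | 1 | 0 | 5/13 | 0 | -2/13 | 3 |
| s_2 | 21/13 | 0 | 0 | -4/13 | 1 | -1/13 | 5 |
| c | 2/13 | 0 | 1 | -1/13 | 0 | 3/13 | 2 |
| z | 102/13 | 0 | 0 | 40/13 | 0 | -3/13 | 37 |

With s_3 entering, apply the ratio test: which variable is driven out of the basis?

Column s_3 entries and ratios — b: -2/13 ≤ 0, skip; s_2: -1/13 ≤ 0, skip; c: 2/(3/13) = 26/3.
Smallest ratio is 26/3 in the row of c, so c leaves.

c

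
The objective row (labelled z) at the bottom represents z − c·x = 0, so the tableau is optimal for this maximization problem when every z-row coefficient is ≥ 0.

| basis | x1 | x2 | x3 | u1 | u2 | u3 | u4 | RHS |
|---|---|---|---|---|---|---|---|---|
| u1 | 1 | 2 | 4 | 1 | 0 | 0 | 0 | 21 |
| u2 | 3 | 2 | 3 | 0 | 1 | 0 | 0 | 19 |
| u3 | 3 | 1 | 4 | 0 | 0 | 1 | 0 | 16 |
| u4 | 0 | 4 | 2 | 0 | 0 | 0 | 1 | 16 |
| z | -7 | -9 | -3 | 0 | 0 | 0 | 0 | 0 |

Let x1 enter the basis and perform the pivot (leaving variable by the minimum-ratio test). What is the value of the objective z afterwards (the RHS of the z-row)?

112/3

Ratio test on column x1 — row 1: 21/1 = 21; row 2: 19/3 = 19/3; row 3: 16/3 = 16/3; row 4: entry 0 ≤ 0. Minimum is 16/3 at row 3 (u3 leaves); pivot element 3.
Pivot on row 3; the z-row RHS becomes 0 − (-7)·(16/3) = 112/3.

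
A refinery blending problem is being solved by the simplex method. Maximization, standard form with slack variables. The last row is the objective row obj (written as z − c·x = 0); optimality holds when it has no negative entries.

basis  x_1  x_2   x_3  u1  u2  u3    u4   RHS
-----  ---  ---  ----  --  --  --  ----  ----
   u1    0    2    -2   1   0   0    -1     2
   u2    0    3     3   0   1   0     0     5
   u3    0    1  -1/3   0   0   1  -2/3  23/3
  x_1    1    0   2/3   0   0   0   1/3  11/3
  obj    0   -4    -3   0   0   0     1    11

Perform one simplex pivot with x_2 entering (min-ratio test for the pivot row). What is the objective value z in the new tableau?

15

Ratio test on column x_2 — row 1: 2/2 = 1; row 2: 5/3 = 5/3; row 3: (23/3)/1 = 23/3; row 4: entry 0 ≤ 0. Minimum is 1 at row 1 (u1 leaves); pivot element 2.
Pivot on row 1; the obj-row RHS becomes 11 − (-4)·1 = 15.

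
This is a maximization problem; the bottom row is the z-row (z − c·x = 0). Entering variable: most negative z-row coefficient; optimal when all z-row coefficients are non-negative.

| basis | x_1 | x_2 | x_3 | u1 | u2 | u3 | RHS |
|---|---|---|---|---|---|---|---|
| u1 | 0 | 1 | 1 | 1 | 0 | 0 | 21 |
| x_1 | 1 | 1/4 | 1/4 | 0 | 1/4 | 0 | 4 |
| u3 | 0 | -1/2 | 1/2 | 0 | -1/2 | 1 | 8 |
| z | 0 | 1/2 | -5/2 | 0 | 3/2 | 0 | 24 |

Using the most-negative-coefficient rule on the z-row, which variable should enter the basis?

Negative z-row entries: x_3: -5/2.
The most negative is -5/2 in column x_3, so x_3 enters.

x_3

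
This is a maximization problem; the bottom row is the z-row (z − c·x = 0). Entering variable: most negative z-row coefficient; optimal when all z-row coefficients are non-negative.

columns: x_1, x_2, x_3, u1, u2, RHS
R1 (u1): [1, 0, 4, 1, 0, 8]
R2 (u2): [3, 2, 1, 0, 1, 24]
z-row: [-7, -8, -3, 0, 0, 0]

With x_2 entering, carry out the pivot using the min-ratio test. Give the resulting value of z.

Ratio test on column x_2 — row 1: entry 0 ≤ 0; row 2: 24/2 = 12. Minimum is 12 at row 2 (u2 leaves); pivot element 2.
Pivot on row 2; the z-row RHS becomes 0 − (-8)·12 = 96.

96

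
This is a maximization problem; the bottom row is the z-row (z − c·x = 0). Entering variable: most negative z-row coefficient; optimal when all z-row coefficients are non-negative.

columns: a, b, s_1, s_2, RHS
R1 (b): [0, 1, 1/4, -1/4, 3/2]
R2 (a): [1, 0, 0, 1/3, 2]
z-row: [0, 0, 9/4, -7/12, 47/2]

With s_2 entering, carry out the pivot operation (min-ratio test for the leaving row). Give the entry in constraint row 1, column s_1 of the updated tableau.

Ratio test on column s_2 — row 1: entry -1/4 ≤ 0; row 2: 2/(1/3) = 6. Minimum is 6 at row 2 (a leaves); pivot element 1/3.
Divide row 2 by 1/3; eliminate column s_2 from the other rows.
Row 1 update in column s_1: 1/4 − (-1/4)·0 = 1/4.

1/4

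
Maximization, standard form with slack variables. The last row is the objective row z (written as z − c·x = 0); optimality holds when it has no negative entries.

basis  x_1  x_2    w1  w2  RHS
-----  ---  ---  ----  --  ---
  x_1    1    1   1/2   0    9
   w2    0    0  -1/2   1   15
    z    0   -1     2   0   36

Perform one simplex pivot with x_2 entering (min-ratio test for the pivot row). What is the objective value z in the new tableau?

Ratio test on column x_2 — row 1: 9/1 = 9; row 2: entry 0 ≤ 0. Minimum is 9 at row 1 (x_1 leaves); pivot element 1.
Pivot on row 1; the z-row RHS becomes 36 − (-1)·9 = 45.

45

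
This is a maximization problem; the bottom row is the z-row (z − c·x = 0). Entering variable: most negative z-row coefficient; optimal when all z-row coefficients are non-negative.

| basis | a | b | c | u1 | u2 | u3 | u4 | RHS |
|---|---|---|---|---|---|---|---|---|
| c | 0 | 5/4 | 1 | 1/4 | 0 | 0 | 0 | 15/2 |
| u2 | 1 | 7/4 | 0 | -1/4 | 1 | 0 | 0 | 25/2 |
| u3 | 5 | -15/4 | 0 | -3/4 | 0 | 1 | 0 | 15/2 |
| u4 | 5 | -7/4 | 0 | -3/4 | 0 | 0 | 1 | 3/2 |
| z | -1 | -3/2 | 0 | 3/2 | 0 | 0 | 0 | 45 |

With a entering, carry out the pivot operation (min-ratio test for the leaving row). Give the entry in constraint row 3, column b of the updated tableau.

Ratio test on column a — row 1: entry 0 ≤ 0; row 2: (25/2)/1 = 25/2; row 3: (15/2)/5 = 3/2; row 4: (3/2)/5 = 3/10. Minimum is 3/10 at row 4 (u4 leaves); pivot element 5.
Divide row 4 by 5; eliminate column a from the other rows.
Row 3 update in column b: -15/4 − 5·(-7/20) = -2.

-2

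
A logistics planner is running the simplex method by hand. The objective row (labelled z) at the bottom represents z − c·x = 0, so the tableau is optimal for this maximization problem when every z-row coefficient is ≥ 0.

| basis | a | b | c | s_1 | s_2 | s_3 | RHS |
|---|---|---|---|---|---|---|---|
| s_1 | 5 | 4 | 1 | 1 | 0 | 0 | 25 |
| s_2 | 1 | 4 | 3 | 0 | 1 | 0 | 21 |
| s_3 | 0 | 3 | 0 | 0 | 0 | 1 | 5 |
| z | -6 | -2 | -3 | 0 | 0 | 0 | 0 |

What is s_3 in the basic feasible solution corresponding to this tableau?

5

s_3 is basic (row 3); its value is the RHS of that row, 5.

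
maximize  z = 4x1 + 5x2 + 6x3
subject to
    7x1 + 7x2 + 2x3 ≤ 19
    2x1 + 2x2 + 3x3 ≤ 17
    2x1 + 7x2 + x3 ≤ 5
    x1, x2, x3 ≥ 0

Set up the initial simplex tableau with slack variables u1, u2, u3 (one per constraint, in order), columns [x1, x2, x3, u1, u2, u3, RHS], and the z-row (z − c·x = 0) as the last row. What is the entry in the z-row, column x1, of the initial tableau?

-4

The z-row carries the negated objective coefficients: the x1 entry is -4.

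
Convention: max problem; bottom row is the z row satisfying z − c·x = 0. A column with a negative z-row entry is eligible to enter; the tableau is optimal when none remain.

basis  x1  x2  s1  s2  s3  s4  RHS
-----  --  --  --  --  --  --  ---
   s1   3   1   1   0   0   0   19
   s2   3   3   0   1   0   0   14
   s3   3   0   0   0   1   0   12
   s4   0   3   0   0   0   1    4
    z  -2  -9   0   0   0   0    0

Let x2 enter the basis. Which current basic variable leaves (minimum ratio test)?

s4

Column x2 entries and ratios — s1: 19/1 = 19; s2: 14/3 = 14/3; s3: 0 ≤ 0, skip; s4: 4/3 = 4/3.
Smallest ratio is 4/3 in the row of s4, so s4 leaves.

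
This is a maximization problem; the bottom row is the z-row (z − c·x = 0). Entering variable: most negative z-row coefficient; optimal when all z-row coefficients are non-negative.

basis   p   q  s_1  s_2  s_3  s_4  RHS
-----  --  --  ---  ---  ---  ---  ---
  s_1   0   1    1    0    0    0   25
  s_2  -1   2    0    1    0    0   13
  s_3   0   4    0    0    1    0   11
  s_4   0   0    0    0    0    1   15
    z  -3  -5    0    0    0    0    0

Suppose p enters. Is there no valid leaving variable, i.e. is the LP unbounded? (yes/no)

yes

Every constraint-row entry in column p is ≤ 0, so increasing p is unbounded.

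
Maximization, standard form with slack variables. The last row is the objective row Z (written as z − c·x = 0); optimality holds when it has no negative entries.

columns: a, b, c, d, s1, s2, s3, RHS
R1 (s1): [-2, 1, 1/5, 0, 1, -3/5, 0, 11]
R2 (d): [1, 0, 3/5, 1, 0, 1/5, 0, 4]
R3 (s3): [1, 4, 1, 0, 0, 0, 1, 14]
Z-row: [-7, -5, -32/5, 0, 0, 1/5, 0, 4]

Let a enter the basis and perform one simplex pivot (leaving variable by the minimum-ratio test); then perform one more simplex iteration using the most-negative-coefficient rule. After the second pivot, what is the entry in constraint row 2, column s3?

Ratio test on column a — row 1: entry -2 ≤ 0; row 2: 4/1 = 4; row 3: 14/1 = 14. Minimum is 4 at row 2 (d leaves); pivot element 1.
Divide row 2 by 1; eliminate column a from the other rows.
Second iteration: most negative Z-row entry is -5 in column b, so b enters.
Ratio test on column b — row 1: 19/1 = 19; row 2: entry 0 ≤ 0; row 3: 10/4 = 5/2. Minimum is 5/2 at row 3 (s3 leaves); pivot element 4.
Divide row 3 by 4; eliminate column b from the other rows.
After both pivots, the entry at constraint row 2, column s3 is 0.

0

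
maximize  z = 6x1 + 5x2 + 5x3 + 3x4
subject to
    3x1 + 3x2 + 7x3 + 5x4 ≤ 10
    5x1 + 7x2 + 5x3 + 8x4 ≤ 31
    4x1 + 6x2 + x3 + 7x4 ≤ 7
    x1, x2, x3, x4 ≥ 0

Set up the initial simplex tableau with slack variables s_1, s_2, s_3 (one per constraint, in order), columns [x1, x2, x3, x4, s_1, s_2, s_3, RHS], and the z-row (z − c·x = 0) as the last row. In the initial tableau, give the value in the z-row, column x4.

-3

The z-row carries the negated objective coefficients: the x4 entry is -3.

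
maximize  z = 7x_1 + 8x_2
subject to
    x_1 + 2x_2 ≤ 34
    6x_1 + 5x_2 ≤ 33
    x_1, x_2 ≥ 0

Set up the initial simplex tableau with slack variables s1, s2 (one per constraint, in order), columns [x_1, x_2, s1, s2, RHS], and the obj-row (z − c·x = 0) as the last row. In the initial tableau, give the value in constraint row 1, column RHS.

34

The RHS of constraint 1 is b_1 = 34.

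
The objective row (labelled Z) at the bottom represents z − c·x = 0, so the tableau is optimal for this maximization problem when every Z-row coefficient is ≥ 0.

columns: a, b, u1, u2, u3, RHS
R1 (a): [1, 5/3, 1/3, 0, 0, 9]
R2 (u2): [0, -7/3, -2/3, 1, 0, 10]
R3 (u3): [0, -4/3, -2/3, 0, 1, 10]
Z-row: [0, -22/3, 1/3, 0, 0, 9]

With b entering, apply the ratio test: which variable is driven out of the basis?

a

Column b entries and ratios — a: 9/(5/3) = 27/5; u2: -7/3 ≤ 0, skip; u3: -4/3 ≤ 0, skip.
Smallest ratio is 27/5 in the row of a, so a leaves.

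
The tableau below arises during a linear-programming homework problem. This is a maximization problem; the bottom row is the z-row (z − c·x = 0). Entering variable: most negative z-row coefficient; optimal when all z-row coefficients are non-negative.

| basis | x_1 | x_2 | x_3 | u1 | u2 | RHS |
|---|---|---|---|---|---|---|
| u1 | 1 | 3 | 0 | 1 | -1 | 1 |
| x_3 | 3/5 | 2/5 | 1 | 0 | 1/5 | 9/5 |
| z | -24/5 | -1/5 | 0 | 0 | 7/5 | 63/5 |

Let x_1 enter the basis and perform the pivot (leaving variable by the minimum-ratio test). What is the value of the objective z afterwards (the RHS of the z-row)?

87/5

Ratio test on column x_1 — row 1: 1/1 = 1; row 2: (9/5)/(3/5) = 3. Minimum is 1 at row 1 (u1 leaves); pivot element 1.
Pivot on row 1; the z-row RHS becomes 63/5 − (-24/5)·1 = 87/5.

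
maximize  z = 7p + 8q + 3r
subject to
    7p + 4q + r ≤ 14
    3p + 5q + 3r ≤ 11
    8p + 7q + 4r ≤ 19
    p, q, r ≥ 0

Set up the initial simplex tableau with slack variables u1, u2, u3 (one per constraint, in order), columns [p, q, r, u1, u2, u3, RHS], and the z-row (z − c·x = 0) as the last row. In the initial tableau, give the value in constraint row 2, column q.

Constraint 2 has coefficient 5 on q.

5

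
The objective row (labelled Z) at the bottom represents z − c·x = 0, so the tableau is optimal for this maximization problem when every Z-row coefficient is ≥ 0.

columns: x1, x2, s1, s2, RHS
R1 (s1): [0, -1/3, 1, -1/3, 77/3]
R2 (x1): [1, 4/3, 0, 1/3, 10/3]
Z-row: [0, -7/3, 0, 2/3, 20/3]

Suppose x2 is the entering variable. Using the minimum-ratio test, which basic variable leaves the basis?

x1

Column x2 entries and ratios — s1: -1/3 ≤ 0, skip; x1: (10/3)/(4/3) = 5/2.
Smallest ratio is 5/2 in the row of x1, so x1 leaves.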